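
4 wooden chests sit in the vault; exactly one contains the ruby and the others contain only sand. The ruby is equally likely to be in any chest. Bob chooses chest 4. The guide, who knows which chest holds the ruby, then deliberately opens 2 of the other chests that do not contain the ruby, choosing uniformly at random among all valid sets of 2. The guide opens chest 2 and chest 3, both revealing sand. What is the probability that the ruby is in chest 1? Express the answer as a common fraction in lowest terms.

Apply Bayes' rule, conditioning on where the ruby actually is.
If it is in chest 1 (prior 1/4): the guide has no choice, probability 1; weight (1/4)·1 = 1/4.
If it is in either of chests 2 and 3 (prior 1/4 each): that chest was opened and seen not to hold the prize — ruled out; weight (1/4)·0 = 0 each.
If it is in chest 4 (prior 1/4): the guide has 3 equally likely choices, so probability 1/3; weight (1/4)·(1/3) = 1/12.
The weights sum to 1/3.
So P(the ruby in chest 1 | the guide opened chest 2 and chest 3) = (1/4) / (1/3) = 3/4.

3/4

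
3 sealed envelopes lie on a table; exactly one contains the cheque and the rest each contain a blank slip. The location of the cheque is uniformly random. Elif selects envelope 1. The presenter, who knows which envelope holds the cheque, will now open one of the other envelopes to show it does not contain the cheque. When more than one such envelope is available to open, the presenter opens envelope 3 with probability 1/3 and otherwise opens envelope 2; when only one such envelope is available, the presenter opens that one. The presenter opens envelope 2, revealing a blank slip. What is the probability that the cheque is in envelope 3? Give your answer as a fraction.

3/5

Apply Bayes' rule, conditioning on where the cheque actually is.
If it is in envelope 1 (prior 1/3): envelope 3 is available but not opened, probability 2/3; weight (1/3)·(2/3) = 2/9.
If it is in envelope 2 (prior 1/3): the presenter opened envelope 2, so this case is ruled out; weight (1/3)·0 = 0.
If it is in envelope 3 (prior 1/3): only envelope 2 is available, probability 1; weight (1/3)·1 = 1/3.
The weights sum to 5/9.
So P(the cheque in envelope 3 | the presenter opened envelope 2) = (1/3) / (5/9) = 3/5.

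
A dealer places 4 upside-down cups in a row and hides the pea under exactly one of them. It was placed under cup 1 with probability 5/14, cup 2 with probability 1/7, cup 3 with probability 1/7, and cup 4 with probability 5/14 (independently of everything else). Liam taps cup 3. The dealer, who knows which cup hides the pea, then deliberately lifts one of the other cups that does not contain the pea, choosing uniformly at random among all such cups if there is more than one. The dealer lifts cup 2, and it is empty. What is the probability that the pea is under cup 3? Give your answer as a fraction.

2/17

Consider each possible location of the pea in turn.
If it is under either of cups 1 and 4 (prior 5/14 each): the dealer has 2 equally likely choices, so probability 1/2; weight (5/14)·(1/2) = 5/28 each.
If it is under cup 2 (prior 1/7): the dealer opened cup 2, so this case is ruled out; weight (1/7)·0 = 0.
If it is under cup 3 (prior 1/7): the dealer has 3 equally likely choices, so probability 1/3; weight (1/7)·(1/3) = 1/21.
The weights sum to 17/42.
So P(the pea under cup 3 | the dealer opened cup 2) = (1/21) / (17/42) = 2/17.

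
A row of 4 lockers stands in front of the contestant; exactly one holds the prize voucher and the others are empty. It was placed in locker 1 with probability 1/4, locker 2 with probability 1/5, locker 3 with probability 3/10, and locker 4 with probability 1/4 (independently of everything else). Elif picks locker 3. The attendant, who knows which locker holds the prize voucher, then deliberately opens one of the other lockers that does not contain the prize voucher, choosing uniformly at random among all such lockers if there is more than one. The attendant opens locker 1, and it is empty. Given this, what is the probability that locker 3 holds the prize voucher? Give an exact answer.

Condition on the true location of the prize voucher.
If it is in locker 1 (prior 1/4): the attendant opened locker 1, so this case is ruled out; weight (1/4)·0 = 0.
If it is in locker 2 (prior 1/5): the attendant has 2 equally likely choices, so probability 1/2; weight (1/5)·(1/2) = 1/10.
If it is in locker 3 (prior 3/10): the attendant has 3 equally likely choices, so probability 1/3; weight (3/10)·(1/3) = 1/10.
If it is in locker 4 (prior 1/4): the attendant has 2 equally likely choices, so probability 1/2; weight (1/4)·(1/2) = 1/8.
The weights sum to 13/40.
So P(the prize voucher in locker 3 | the attendant opened locker 1) = (1/10) / (13/40) = 4/13.

4/13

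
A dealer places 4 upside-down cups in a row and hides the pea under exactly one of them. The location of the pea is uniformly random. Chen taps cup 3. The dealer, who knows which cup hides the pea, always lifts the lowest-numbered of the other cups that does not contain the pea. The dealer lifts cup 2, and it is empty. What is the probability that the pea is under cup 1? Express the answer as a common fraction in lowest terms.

1

Condition on the true location of the pea.
If it is under cup 1 (prior 1/4): cup 2 is the lowest-numbered option available, probability 1; weight (1/4)·1 = 1/4.
If it is under cup 2 (prior 1/4): the dealer opened cup 2, so this case is ruled out; weight (1/4)·0 = 0.
If it is under either of cups 3 and 4 (prior 1/4 each): the dealer would have opened cup 1 instead, probability 0; weight (1/4)·0 = 0 each.
The weights sum to 1/4.
So P(the pea under cup 1 | the dealer opened cup 2) = (1/4) / (1/4) = 1.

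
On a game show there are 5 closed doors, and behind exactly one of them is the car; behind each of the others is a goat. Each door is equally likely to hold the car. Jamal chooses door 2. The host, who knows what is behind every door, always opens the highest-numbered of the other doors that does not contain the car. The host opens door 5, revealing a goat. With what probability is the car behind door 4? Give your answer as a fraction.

1/4

Condition on the true location of the car.
If it is behind any of doors 1, 2, 3, and 4 (prior 1/5 each): door 5 is the highest-numbered option available, probability 1; weight (1/5)·1 = 1/5 each.
If it is behind door 5 (prior 1/5): the host opened door 5, so this case is ruled out; weight (1/5)·0 = 0.
The weights sum to 4/5.
So P(the car behind door 4 | the host opened door 5) = (1/5) / (4/5) = 1/4.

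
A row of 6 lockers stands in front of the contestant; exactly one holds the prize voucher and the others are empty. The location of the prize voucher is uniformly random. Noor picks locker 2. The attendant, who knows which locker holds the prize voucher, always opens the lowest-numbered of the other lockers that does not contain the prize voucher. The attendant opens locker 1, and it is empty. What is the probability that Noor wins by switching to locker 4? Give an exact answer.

Apply Bayes' rule, conditioning on where the prize voucher actually is.
If it is in locker 1 (prior 1/6): the attendant opened locker 1, so this case is ruled out; weight (1/6)·0 = 0.
If it is in any of lockers 2, 3, 4, 5, and 6 (prior 1/6 each): locker 1 is the lowest-numbered option available, probability 1; weight (1/6)·1 = 1/6 each.
The weights sum to 5/6.
So P(the prize voucher in locker 4 | the attendant opened locker 1) = (1/6) / (5/6) = 1/5.

1/5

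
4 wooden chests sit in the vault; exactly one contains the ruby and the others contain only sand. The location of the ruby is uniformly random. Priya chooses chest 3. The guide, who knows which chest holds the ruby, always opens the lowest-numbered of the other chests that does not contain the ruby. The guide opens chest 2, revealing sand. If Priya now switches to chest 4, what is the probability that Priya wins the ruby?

Condition on the true location of the ruby.
If it is in chest 1 (prior 1/4): chest 2 is the lowest-numbered option available, probability 1; weight (1/4)·1 = 1/4.
If it is in chest 2 (prior 1/4): the guide opened chest 2, so this case is ruled out; weight (1/4)·0 = 0.
If it is in either of chests 3 and 4 (prior 1/4 each): the guide would have opened chest 1 instead, probability 0; weight (1/4)·0 = 0 each.
The weights sum to 1/4.
So P(the ruby in chest 4 | the guide opened chest 2) = 0 / (1/4) = 0.

0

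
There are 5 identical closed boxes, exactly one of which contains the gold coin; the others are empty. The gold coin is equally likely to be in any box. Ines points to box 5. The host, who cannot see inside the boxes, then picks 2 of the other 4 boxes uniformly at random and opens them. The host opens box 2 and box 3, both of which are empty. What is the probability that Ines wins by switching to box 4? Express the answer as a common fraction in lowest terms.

1/3

Because the host chose which boxes to open without knowing where the gold coin is, the choice is independent of the prize location. Learning that none of the 2 opened boxes holds the gold coin simply rules out those 2 locations and leaves the remaining 3 boxes still equally likely by symmetry.
So P(the gold coin in box 4) = 1/3.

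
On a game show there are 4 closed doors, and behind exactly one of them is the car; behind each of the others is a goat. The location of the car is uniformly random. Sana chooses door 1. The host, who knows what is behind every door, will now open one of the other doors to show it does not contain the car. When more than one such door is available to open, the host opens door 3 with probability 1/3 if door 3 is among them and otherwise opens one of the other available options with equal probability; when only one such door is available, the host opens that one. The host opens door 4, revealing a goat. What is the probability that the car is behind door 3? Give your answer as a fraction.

1/3

Condition on the true location of the car.
If it is behind door 1 (prior 1/4): door 3 is available but not opened; door 4 gets probability (1 − 1/3)/2 = 1/3; weight (1/4)·(1/3) = 1/12.
If it is behind door 2 (prior 1/4): door 3 is available but not opened, probability 2/3; weight (1/4)·(2/3) = 1/6.
If it is behind door 3 (prior 1/4): door 3 holds the prize so is unavailable; the host chooses uniformly among the 2 others, probability 1/2; weight (1/4)·(1/2) = 1/8.
If it is behind door 4 (prior 1/4): the host opened door 4, so this case is ruled out; weight (1/4)·0 = 0.
The weights sum to 3/8.
So P(the car behind door 3 | the host opened door 4) = (1/8) / (3/8) = 1/3.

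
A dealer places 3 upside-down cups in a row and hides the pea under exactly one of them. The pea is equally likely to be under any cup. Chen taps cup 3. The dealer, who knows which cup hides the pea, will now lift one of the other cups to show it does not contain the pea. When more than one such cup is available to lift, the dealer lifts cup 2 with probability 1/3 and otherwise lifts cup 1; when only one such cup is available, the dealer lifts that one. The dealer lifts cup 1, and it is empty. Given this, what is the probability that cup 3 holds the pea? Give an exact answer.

2/5

Condition on the true location of the pea.
If it is under cup 1 (prior 1/3): the dealer opened cup 1, so this case is ruled out; weight (1/3)·0 = 0.
If it is under cup 2 (prior 1/3): only cup 1 is available, probability 1; weight (1/3)·1 = 1/3.
If it is under cup 3 (prior 1/3): cup 2 is available but not opened, probability 2/3; weight (1/3)·(2/3) = 2/9.
The weights sum to 5/9.
So P(the pea under cup 3 | the dealer opened cup 1) = (2/9) / (5/9) = 2/5.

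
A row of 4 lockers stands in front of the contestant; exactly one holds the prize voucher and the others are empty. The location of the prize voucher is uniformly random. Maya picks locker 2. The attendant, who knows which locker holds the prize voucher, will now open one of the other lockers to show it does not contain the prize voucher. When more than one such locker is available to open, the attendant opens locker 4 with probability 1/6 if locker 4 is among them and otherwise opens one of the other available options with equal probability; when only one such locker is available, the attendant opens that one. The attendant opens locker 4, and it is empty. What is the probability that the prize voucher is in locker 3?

1/3

Apply Bayes' rule, conditioning on where the prize voucher actually is.
If it is in any of lockers 1, 2, and 3 (prior 1/4 each): locker 4 is available, opened with probability 1/6; weight (1/4)·(1/6) = 1/24 each.
If it is in locker 4 (prior 1/4): the attendant opened locker 4, so this case is ruled out; weight (1/4)·0 = 0.
The weights sum to 1/8.
So P(the prize voucher in locker 3 | the attendant opened locker 4) = (1/24) / (1/8) = 1/3.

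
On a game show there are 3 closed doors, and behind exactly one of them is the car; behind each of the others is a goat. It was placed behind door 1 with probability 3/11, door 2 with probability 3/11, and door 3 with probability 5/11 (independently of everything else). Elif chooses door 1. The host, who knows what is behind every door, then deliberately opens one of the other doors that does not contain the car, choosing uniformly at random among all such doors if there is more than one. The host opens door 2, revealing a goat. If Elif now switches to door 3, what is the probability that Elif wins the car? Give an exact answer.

10/13

Apply Bayes' rule, conditioning on where the car actually is.
If it is behind door 1 (prior 3/11): the host has 2 equally likely choices, so probability 1/2; weight (3/11)·(1/2) = 3/22.
If it is behind door 2 (prior 3/11): the host opened door 2, so this case is ruled out; weight (3/11)·0 = 0.
If it is behind door 3 (prior 5/11): the host has no choice, probability 1; weight (5/11)·1 = 5/11.
The weights sum to 13/22.
So P(the car behind door 3 | the host opened door 2) = (5/11) / (13/22) = 10/13.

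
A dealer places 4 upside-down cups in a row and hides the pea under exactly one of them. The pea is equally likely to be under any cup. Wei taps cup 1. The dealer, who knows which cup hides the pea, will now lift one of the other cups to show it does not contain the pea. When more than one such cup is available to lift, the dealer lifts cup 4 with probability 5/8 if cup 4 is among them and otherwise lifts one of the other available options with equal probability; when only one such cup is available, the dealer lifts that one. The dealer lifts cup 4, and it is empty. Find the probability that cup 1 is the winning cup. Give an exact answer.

1/3

Condition on the true location of the pea.
If it is under any of cups 1, 2, and 3 (prior 1/4 each): cup 4 is available, opened with probability 5/8; weight (1/4)·(5/8) = 5/32 each.
If it is under cup 4 (prior 1/4): the dealer opened cup 4, so this case is ruled out; weight (1/4)·0 = 0.
The weights sum to 15/32.
So P(the pea under cup 1 | the dealer opened cup 4) = (5/32) / (15/32) = 1/3.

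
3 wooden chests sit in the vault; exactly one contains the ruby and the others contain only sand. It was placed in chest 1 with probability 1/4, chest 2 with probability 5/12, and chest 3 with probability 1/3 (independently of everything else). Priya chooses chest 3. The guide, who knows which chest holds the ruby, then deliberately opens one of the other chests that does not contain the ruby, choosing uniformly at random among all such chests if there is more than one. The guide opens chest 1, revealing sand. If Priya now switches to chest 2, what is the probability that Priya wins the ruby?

5/7

Consider each possible location of the ruby in turn.
If it is in chest 1 (prior 1/4): the guide opened chest 1, so this case is ruled out; weight (1/4)·0 = 0.
If it is in chest 2 (prior 5/12): the guide has no choice, probability 1; weight (5/12)·1 = 5/12.
If it is in chest 3 (prior 1/3): the guide has 2 equally likely choices, so probability 1/2; weight (1/3)·(1/2) = 1/6.
The weights sum to 7/12.
So P(the ruby in chest 2 | the guide opened chest 1) = (5/12) / (7/12) = 5/7.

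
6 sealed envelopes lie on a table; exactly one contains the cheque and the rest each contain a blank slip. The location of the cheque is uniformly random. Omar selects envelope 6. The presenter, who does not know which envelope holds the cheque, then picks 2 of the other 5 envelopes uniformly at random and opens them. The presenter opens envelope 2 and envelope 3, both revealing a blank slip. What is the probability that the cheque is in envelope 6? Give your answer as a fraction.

Apply Bayes' rule, conditioning on where the cheque actually is.
If it is in any of envelopes 1, 4, 5, and 6 (prior 1/6 each): the presenter picks exactly this set with probability 1/10 regardless, and none is the prize; weight (1/6)·(1/10) = 1/60 each.
If it is in either of envelopes 2 and 3 (prior 1/6 each): that envelope was opened and seen not to hold the prize — ruled out; weight (1/6)·0 = 0 each.
The weights sum to 1/15.
So P(the cheque in envelope 6 | the presenter opened envelope 2 and envelope 3) = (1/60) / (1/15) = 1/4.

1/4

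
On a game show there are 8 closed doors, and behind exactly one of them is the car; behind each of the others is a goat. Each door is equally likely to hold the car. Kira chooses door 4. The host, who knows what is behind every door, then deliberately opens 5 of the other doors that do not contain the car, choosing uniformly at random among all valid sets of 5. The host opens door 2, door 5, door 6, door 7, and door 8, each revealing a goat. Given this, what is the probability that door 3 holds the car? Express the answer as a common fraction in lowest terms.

7/16

Consider each possible location of the car in turn.
If it is behind either of doors 1 and 3 (prior 1/8 each): the host has 6 equally likely choices, so probability 1/6; weight (1/8)·(1/6) = 1/48 each.
If it is behind any of doors 2, 5, 6, 7, and 8 (prior 1/8 each): that door was opened and seen not to hold the prize — ruled out; weight (1/8)·0 = 0 each.
If it is behind door 4 (prior 1/8): the host has 21 equally likely choices, so probability 1/21; weight (1/8)·(1/21) = 1/168.
The weights sum to 1/21.
So P(the car behind door 3 | the host opened door 2, door 5, door 6, door 7, and door 8) = (1/48) / (1/21) = 7/16.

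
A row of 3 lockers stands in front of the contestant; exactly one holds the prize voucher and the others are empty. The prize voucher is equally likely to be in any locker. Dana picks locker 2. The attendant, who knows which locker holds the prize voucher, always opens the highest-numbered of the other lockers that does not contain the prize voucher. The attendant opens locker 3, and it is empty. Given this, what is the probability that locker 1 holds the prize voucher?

1/2

Consider each possible location of the prize voucher in turn.
If it is in either of lockers 1 and 2 (prior 1/3 each): locker 3 is the highest-numbered option available, probability 1; weight (1/3)·1 = 1/3 each.
If it is in locker 3 (prior 1/3): the attendant opened locker 3, so this case is ruled out; weight (1/3)·0 = 0.
The weights sum to 2/3.
So P(the prize voucher in locker 1 | the attendant opened locker 3) = (1/3) / (2/3) = 1/2.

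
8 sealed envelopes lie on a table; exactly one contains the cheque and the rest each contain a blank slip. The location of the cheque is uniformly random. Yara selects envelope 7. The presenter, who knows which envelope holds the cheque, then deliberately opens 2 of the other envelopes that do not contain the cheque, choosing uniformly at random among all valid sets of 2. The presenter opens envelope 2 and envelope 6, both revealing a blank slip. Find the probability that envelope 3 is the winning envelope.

7/40

Apply Bayes' rule, conditioning on where the cheque actually is.
If it is in any of envelopes 1, 3, 4, 5, and 8 (prior 1/8 each): the presenter has 15 equally likely choices, so probability 1/15; weight (1/8)·(1/15) = 1/120 each.
If it is in either of envelopes 2 and 6 (prior 1/8 each): that envelope was opened and seen not to hold the prize — ruled out; weight (1/8)·0 = 0 each.
If it is in envelope 7 (prior 1/8): the presenter has 21 equally likely choices, so probability 1/21; weight (1/8)·(1/21) = 1/168.
The weights sum to 1/21.
So P(the cheque in envelope 3 | the presenter opened envelope 2 and envelope 6) = (1/120) / (1/21) = 7/40.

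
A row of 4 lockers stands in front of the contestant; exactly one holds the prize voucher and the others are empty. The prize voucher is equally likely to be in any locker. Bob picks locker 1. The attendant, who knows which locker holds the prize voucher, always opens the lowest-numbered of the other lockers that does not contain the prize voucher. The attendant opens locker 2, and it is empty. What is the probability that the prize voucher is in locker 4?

1/3

Apply Bayes' rule, conditioning on where the prize voucher actually is.
If it is in any of lockers 1, 3, and 4 (prior 1/4 each): locker 2 is the lowest-numbered option available, probability 1; weight (1/4)·1 = 1/4 each.
If it is in locker 2 (prior 1/4): the attendant opened locker 2, so this case is ruled out; weight (1/4)·0 = 0.
The weights sum to 3/4.
So P(the prize voucher in locker 4 | the attendant opened locker 2) = (1/4) / (3/4) = 1/3.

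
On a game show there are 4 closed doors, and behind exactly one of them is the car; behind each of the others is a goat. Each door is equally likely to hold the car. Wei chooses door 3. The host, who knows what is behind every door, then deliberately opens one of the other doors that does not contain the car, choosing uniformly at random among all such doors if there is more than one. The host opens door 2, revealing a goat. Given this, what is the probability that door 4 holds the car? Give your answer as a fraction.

Consider each possible location of the car in turn.
If it is behind either of doors 1 and 4 (prior 1/4 each): the host has 2 equally likely choices, so probability 1/2; weight (1/4)·(1/2) = 1/8 each.
If it is behind door 2 (prior 1/4): the host opened door 2, so this case is ruled out; weight (1/4)·0 = 0.
If it is behind door 3 (prior 1/4): the host has 3 equally likely choices, so probability 1/3; weight (1/4)·(1/3) = 1/12.
The weights sum to 1/3.
So P(the car behind door 4 | the host opened door 2) = (1/8) / (1/3) = 3/8.

3/8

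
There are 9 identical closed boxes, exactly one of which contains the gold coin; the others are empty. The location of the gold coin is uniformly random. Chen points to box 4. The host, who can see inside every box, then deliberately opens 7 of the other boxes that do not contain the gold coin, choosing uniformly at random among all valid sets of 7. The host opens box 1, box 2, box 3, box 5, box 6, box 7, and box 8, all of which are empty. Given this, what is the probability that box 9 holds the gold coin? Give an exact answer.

8/9

Consider each possible location of the gold coin in turn.
If it is in any of boxes 1, 2, 3, 5, 6, 7, and 8 (prior 1/9 each): that box was opened and seen not to hold the prize — ruled out; weight (1/9)·0 = 0 each.
If it is in box 4 (prior 1/9): the host has 8 equally likely choices, so probability 1/8; weight (1/9)·(1/8) = 1/72.
If it is in box 9 (prior 1/9): the host has no choice, probability 1; weight (1/9)·1 = 1/9.
The weights sum to 1/8.
So P(the gold coin in box 9 | the host opened box 1, box 2, box 3, box 5, box 6, box 7, and box 8) = (1/9) / (1/8) = 8/9.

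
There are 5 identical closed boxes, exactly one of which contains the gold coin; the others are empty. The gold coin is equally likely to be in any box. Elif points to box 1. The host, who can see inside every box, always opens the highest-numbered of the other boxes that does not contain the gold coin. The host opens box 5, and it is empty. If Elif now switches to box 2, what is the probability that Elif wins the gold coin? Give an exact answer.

Condition on the true location of the gold coin.
If it is in any of boxes 1, 2, 3, and 4 (prior 1/5 each): box 5 is the highest-numbered option available, probability 1; weight (1/5)·1 = 1/5 each.
If it is in box 5 (prior 1/5): the host opened box 5, so this case is ruled out; weight (1/5)·0 = 0.
The weights sum to 4/5.
So P(the gold coin in box 2 | the host opened box 5) = (1/5) / (4/5) = 1/4.

1/4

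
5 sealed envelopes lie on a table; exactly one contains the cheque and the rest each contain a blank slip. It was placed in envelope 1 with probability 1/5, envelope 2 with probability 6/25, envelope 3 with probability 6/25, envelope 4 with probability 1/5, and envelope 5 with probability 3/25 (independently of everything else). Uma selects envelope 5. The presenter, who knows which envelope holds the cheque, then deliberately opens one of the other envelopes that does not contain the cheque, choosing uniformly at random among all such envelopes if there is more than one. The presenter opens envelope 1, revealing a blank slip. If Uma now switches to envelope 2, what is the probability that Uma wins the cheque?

24/77

Condition on the true location of the cheque.
If it is in envelope 1 (prior 1/5): the presenter opened envelope 1, so this case is ruled out; weight (1/5)·0 = 0.
If it is in either of envelopes 2 and 3 (prior 6/25 each): the presenter has 3 equally likely choices, so probability 1/3; weight (6/25)·(1/3) = 2/25 each.
If it is in envelope 4 (prior 1/5): the presenter has 3 equally likely choices, so probability 1/3; weight (1/5)·(1/3) = 1/15.
If it is in envelope 5 (prior 3/25): the presenter has 4 equally likely choices, so probability 1/4; weight (3/25)·(1/4) = 3/100.
The weights sum to 77/300.
So P(the cheque in envelope 2 | the presenter opened envelope 1) = (2/25) / (77/300) = 24/77.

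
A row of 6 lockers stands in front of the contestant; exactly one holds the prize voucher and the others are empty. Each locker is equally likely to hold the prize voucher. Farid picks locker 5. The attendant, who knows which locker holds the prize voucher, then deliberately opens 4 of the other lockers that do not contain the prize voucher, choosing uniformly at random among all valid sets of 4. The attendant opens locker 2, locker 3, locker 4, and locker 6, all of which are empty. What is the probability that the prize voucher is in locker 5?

1/6

Condition on the true location of the prize voucher.
If it is in locker 1 (prior 1/6): the attendant has no choice, probability 1; weight (1/6)·1 = 1/6.
If it is in any of lockers 2, 3, 4, and 6 (prior 1/6 each): that locker was opened and seen not to hold the prize — ruled out; weight (1/6)·0 = 0 each.
If it is in locker 5 (prior 1/6): the attendant has 5 equally likely choices, so probability 1/5; weight (1/6)·(1/5) = 1/30.
The weights sum to 1/5.
So P(the prize voucher in locker 5 | the attendant opened locker 2, locker 3, locker 4, and locker 6) = (1/30) / (1/5) = 1/6.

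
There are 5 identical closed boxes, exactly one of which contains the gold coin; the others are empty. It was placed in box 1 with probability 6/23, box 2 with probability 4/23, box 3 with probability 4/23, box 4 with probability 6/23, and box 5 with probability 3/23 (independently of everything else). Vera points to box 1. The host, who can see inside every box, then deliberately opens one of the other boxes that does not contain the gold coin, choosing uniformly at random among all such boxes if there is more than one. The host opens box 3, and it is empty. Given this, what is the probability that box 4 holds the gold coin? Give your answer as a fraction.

12/35

Condition on the true location of the gold coin.
If it is in box 1 (prior 6/23): the host has 4 equally likely choices, so probability 1/4; weight (6/23)·(1/4) = 3/46.
If it is in box 2 (prior 4/23): the host has 3 equally likely choices, so probability 1/3; weight (4/23)·(1/3) = 4/69.
If it is in box 3 (prior 4/23): the host opened box 3, so this case is ruled out; weight (4/23)·0 = 0.
If it is in box 4 (prior 6/23): the host has 3 equally likely choices, so probability 1/3; weight (6/23)·(1/3) = 2/23.
If it is in box 5 (prior 3/23): the host has 3 equally likely choices, so probability 1/3; weight (3/23)·(1/3) = 1/23.
The weights sum to 35/138.
So P(the gold coin in box 4 | the host opened box 3) = (2/23) / (35/138) = 12/35.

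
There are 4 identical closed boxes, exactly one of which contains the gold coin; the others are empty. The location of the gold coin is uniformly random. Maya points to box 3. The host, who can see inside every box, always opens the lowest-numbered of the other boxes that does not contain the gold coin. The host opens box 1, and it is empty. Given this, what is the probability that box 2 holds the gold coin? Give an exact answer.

Apply Bayes' rule, conditioning on where the gold coin actually is.
If it is in box 1 (prior 1/4): the host opened box 1, so this case is ruled out; weight (1/4)·0 = 0.
If it is in any of boxes 2, 3, and 4 (prior 1/4 each): box 1 is the lowest-numbered option available, probability 1; weight (1/4)·1 = 1/4 each.
The weights sum to 3/4.
So P(the gold coin in box 2 | the host opened box 1) = (1/4) / (3/4) = 1/3.

1/3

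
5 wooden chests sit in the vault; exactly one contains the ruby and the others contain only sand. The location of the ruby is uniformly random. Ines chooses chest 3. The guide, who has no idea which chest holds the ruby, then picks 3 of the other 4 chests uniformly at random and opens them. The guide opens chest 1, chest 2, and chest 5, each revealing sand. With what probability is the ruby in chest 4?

Condition on the true location of the ruby.
If it is in any of chests 1, 2, and 5 (prior 1/5 each): that chest was opened and seen not to hold the prize — ruled out; weight (1/5)·0 = 0 each.
If it is in either of chests 3 and 4 (prior 1/5 each): the guide picks exactly this set with probability 1/4 regardless, and none is the prize; weight (1/5)·(1/4) = 1/20 each.
The weights sum to 1/10.
So P(the ruby in chest 4 | the guide opened chest 1, chest 2, and chest 5) = (1/20) / (1/10) = 1/2.

1/2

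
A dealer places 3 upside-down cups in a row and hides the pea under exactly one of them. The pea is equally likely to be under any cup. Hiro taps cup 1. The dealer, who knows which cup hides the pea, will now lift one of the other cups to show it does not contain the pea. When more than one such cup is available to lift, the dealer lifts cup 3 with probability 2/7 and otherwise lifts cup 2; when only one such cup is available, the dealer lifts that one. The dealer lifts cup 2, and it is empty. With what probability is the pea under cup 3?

Condition on the true location of the pea.
If it is under cup 1 (prior 1/3): cup 3 is available but not opened, probability 5/7; weight (1/3)·(5/7) = 5/21.
If it is under cup 2 (prior 1/3): the dealer opened cup 2, so this case is ruled out; weight (1/3)·0 = 0.
If it is under cup 3 (prior 1/3): only cup 2 is available, probability 1; weight (1/3)·1 = 1/3.
The weights sum to 4/7.
So P(the pea under cup 3 | the dealer opened cup 2) = (1/3) / (4/7) = 7/12.

7/12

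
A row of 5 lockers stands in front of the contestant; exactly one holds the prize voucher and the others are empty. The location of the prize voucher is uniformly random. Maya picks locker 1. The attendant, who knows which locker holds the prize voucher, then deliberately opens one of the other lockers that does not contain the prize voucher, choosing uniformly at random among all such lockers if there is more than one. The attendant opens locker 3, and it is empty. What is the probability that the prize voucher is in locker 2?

Consider each possible location of the prize voucher in turn.
If it is in locker 1 (prior 1/5): the attendant has 4 equally likely choices, so probability 1/4; weight (1/5)·(1/4) = 1/20.
If it is in any of lockers 2, 4, and 5 (prior 1/5 each): the attendant has 3 equally likely choices, so probability 1/3; weight (1/5)·(1/3) = 1/15 each.
If it is in locker 3 (prior 1/5): the attendant opened locker 3, so this case is ruled out; weight (1/5)·0 = 0.
The weights sum to 1/4.
So P(the prize voucher in locker 2 | the attendant opened locker 3) = (1/15) / (1/4) = 4/15.

4/15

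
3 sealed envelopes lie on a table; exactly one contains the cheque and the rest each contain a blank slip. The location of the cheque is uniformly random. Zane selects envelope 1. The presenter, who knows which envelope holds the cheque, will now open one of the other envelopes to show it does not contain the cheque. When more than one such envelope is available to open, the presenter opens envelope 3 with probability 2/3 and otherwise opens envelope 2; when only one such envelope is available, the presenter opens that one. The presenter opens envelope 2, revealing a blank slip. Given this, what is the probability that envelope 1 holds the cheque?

Apply Bayes' rule, conditioning on where the cheque actually is.
If it is in envelope 1 (prior 1/3): envelope 3 is available but not opened, probability 1/3; weight (1/3)·(1/3) = 1/9.
If it is in envelope 2 (prior 1/3): the presenter opened envelope 2, so this case is ruled out; weight (1/3)·0 = 0.
If it is in envelope 3 (prior 1/3): only envelope 2 is available, probability 1; weight (1/3)·1 = 1/3.
The weights sum to 4/9.
So P(the cheque in envelope 1 | the presenter opened envelope 2) = (1/9) / (4/9) = 1/4.

1/4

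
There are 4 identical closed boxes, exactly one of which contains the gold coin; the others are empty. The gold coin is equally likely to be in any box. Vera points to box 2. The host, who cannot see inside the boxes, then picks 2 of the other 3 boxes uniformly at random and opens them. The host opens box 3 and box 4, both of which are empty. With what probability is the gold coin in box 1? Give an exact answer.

1/2

Because the host chose which boxes to open without knowing where the gold coin is, the choice is independent of the prize location. Learning that none of the 2 opened boxes holds the gold coin simply rules out those 2 locations and leaves the remaining 2 boxes still equally likely by symmetry.
So P(the gold coin in box 1) = 1/2.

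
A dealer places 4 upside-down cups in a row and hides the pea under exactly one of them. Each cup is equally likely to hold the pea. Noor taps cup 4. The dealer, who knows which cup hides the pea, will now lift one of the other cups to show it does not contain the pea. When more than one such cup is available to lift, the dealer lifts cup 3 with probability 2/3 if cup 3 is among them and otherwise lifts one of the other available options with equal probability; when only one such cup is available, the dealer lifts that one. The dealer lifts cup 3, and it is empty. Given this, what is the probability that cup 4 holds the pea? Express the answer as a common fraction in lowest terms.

Consider each possible location of the pea in turn.
If it is under any of cups 1, 2, and 4 (prior 1/4 each): cup 3 is available, opened with probability 2/3; weight (1/4)·(2/3) = 1/6 each.
If it is under cup 3 (prior 1/4): the dealer opened cup 3, so this case is ruled out; weight (1/4)·0 = 0.
The weights sum to 1/2.
So P(the pea under cup 4 | the dealer opened cup 3) = (1/6) / (1/2) = 1/3.

1/3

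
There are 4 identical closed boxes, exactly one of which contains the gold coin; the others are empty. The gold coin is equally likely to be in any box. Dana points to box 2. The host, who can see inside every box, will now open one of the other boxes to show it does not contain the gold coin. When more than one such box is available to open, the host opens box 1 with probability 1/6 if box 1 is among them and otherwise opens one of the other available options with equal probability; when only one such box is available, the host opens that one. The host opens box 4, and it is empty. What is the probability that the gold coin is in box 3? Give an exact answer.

Consider each possible location of the gold coin in turn.
If it is in box 1 (prior 1/4): box 1 holds the prize so is unavailable; the host chooses uniformly among the 2 others, probability 1/2; weight (1/4)·(1/2) = 1/8.
If it is in box 2 (prior 1/4): box 1 is available but not opened; box 4 gets probability (1 − 1/6)/2 = 5/12; weight (1/4)·(5/12) = 5/48.
If it is in box 3 (prior 1/4): box 1 is available but not opened, probability 5/6; weight (1/4)·(5/6) = 5/24.
If it is in box 4 (prior 1/4): the host opened box 4, so this case is ruled out; weight (1/4)·0 = 0.
The weights sum to 7/16.
So P(the gold coin in box 3 | the host opened box 4) = (5/24) / (7/16) = 10/21.

10/21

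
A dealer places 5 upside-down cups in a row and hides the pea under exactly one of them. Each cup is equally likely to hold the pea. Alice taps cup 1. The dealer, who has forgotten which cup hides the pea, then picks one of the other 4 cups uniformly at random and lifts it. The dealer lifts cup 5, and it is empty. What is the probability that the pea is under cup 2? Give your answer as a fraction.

Condition on the true location of the pea.
If it is under any of cups 1, 2, 3, and 4 (prior 1/5 each): the dealer picks cup 5 with probability 1/4 regardless, and it is not the prize; weight (1/5)·(1/4) = 1/20 each.
If it is under cup 5 (prior 1/5): the dealer opened cup 5, so this case is ruled out; weight (1/5)·0 = 0.
The weights sum to 1/5.
So P(the pea under cup 2 | the dealer opened cup 5) = (1/20) / (1/5) = 1/4.

1/4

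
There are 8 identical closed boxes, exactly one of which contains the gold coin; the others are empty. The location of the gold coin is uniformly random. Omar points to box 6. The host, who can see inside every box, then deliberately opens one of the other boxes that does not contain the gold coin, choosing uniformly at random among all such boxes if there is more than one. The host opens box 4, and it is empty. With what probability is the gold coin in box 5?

Consider each possible location of the gold coin in turn.
If it is in any of boxes 1, 2, 3, 5, 7, and 8 (prior 1/8 each): the host has 6 equally likely choices, so probability 1/6; weight (1/8)·(1/6) = 1/48 each.
If it is in box 4 (prior 1/8): the host opened box 4, so this case is ruled out; weight (1/8)·0 = 0.
If it is in box 6 (prior 1/8): the host has 7 equally likely choices, so probability 1/7; weight (1/8)·(1/7) = 1/56.
The weights sum to 1/7.
So P(the gold coin in box 5 | the host opened box 4) = (1/48) / (1/7) = 7/48.

7/48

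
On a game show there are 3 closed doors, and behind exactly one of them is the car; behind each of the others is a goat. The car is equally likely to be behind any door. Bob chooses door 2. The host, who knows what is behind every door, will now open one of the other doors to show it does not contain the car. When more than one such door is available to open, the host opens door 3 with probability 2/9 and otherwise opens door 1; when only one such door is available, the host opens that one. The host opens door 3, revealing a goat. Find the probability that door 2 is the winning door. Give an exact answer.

Condition on the true location of the car.
If it is behind door 1 (prior 1/3): only door 3 is available, probability 1; weight (1/3)·1 = 1/3.
If it is behind door 2 (prior 1/3): door 3 is available, opened with probability 2/9; weight (1/3)·(2/9) = 2/27.
If it is behind door 3 (prior 1/3): the host opened door 3, so this case is ruled out; weight (1/3)·0 = 0.
The weights sum to 11/27.
So P(the car behind door 2 | the host opened door 3) = (2/27) / (11/27) = 2/11.

2/11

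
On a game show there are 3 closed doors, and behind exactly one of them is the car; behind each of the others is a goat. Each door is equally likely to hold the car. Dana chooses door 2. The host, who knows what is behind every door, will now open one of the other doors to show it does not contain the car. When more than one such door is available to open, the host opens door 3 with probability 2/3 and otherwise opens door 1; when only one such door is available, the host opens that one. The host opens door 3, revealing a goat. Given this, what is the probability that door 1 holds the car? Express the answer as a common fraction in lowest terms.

3/5

Apply Bayes' rule, conditioning on where the car actually is.
If it is behind door 1 (prior 1/3): only door 3 is available, probability 1; weight (1/3)·1 = 1/3.
If it is behind door 2 (prior 1/3): door 3 is available, opened with probability 2/3; weight (1/3)·(2/3) = 2/9.
If it is behind door 3 (prior 1/3): the host opened door 3, so this case is ruled out; weight (1/3)·0 = 0.
The weights sum to 5/9.
So P(the car behind door 1 | the host opened door 3) = (1/3) / (5/9) = 3/5.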